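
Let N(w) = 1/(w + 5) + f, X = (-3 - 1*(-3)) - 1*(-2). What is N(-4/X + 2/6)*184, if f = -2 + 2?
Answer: 276/5 ≈ 55.200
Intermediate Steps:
f = 0
X = 2 (X = (-3 + 3) + 2 = 0 + 2 = 2)
N(w) = 1/(5 + w) (N(w) = 1/(w + 5) + 0 = 1/(5 + w) + 0 = 1/(5 + w))
N(-4/X + 2/6)*184 = 184/(5 + (-4/2 + 2/6)) = 184/(5 + (-4*1/2 + 2*(1/6))) = 184/(5 + (-2 + 1/3)) = 184/(5 - 5/3) = 184/(10/3) = (3/10)*184 = 276/5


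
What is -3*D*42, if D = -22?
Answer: 2772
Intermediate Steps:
-3*D*42 = -3*(-22)*42 = 66*42 = 2772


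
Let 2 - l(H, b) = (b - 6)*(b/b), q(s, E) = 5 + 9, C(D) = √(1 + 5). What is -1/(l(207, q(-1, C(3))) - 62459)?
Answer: 1/62465 ≈ 1.6009e-5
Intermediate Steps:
C(D) = √6
q(s, E) = 14
l(H, b) = 8 - b (l(H, b) = 2 - (b - 6)*b/b = 2 - (-6 + b) = 2 + (6 - b) = 8 - b)
-1/(l(207, q(-1, C(3))) - 62459) = -1/((8 - 1*14) - 62459) = -1/((8 - 14) - 62459) = -1/(-6 - 62459) = -1/(-62465) = -1*(-1/62465) = 1/62465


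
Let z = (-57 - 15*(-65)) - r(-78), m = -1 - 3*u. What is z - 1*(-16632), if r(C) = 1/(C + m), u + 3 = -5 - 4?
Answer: 754651/43 ≈ 17550.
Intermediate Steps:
u = -12 (u = -3 + (-5 - 4) = -3 - 9 = -12)
m = 35 (m = -1 - 3*(-12) = -1 + 36 = 35)
r(C) = 1/(35 + C) (r(C) = 1/(C + 35) = 1/(35 + C))
z = 39475/43 (z = (-57 - 15*(-65)) - 1/(35 - 78) = (-57 + 975) - 1/(-43) = 918 - 1*(-1/43) = 918 + 1/43 = 39475/43 ≈ 918.02)
z - 1*(-16632) = 39475/43 - 1*(-16632) = 39475/43 + 16632 = 754651/43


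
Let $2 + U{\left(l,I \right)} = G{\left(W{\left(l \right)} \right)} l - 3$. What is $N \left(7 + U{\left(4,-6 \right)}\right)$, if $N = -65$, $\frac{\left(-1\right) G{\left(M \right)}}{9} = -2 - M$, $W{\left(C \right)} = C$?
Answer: $-14170$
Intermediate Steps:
$G{\left(M \right)} = 18 + 9 M$ ($G{\left(M \right)} = - 9 \left(-2 - M\right) = 18 + 9 M$)
$U{\left(l,I \right)} = -5 + l \left(18 + 9 l\right)$ ($U{\left(l,I \right)} = -2 + \left(\left(18 + 9 l\right) l - 3\right) = -2 + \left(l \left(18 + 9 l\right) - 3\right) = -2 + \left(-3 + l \left(18 + 9 l\right)\right) = -5 + l \left(18 + 9 l\right)$)
$N \left(7 + U{\left(4,-6 \right)}\right) = - 65 \left(7 - \left(5 - 36 \left(2 + 4\right)\right)\right) = - 65 \left(7 - \left(5 - 216\right)\right) = - 65 \left(7 + \left(-5 + 216\right)\right) = - 65 \left(7 + 211\right) = \left(-65\right) 218 = -14170$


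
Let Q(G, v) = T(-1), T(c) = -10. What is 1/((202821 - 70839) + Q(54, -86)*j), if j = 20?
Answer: 1/131782 ≈ 7.5883e-6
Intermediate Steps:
Q(G, v) = -10
1/((202821 - 70839) + Q(54, -86)*j) = 1/((202821 - 70839) - 10*20) = 1/(131982 - 200) = 1/131782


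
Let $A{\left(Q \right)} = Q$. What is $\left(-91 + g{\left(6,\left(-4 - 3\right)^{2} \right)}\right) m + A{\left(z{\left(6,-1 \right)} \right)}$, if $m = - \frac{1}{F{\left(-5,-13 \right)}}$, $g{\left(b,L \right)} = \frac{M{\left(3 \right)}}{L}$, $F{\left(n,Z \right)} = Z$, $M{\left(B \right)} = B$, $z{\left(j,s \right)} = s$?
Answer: $- \frac{5093}{637} \approx -7.9953$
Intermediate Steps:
$g{\left(b,L \right)} = \frac{3}{L}$
$m = \frac{1}{13}$ ($m = - \frac{1}{-13} = \left(-1\right) \left(- \frac{1}{13}\right) = \frac{1}{13} \approx 0.076923$)
$\left(-91 + g{\left(6,\left(-4 - 3\right)^{2} \right)}\right) m + A{\left(z{\left(6,-1 \right)} \right)} = \left(-91 + \frac{3}{\left(-4 - 3\right)^{2}}\right) \frac{1}{13} - 1 = \left(-91 + \frac{3}{\left(-7\right)^{2}}\right) \frac{1}{13} - 1 = \left(-91 + \frac{3}{49}\right) \frac{1}{13} - 1 = \left(- \frac{4456}{49}\right) \frac{1}{13} - 1 = - \frac{4456}{637} - 1 = - \frac{5093}{637}$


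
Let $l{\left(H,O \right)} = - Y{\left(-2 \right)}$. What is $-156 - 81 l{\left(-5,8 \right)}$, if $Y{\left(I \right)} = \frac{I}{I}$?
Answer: $-75$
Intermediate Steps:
$Y{\left(I \right)} = 1$
$l{\left(H,O \right)} = -1$ ($l{\left(H,O \right)} = \left(-1\right) 1 = -1$)
$-156 - 81 l{\left(-5,8 \right)} = -156 - -81 = -156 + 81 = -75$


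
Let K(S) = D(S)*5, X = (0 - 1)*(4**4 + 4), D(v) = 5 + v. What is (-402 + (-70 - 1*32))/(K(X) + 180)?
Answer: 168/365 ≈ 0.46027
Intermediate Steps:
X = -260 (X = -(256 + 4) = -1*260 = -260)
K(S) = 25 + 5*S (K(S) = (5 + S)*5 = 25 + 5*S)
(-402 + (-70 - 1*32))/(K(X) + 180) = (-402 + (-70 - 1*32))/((25 + 5*(-260)) + 180) = (-402 + (-70 - 32))/((25 - 1300) + 180) = (-402 - 102)/(-1275 + 180) = -504/(-1095) = -504*(-1/1095) = 168/365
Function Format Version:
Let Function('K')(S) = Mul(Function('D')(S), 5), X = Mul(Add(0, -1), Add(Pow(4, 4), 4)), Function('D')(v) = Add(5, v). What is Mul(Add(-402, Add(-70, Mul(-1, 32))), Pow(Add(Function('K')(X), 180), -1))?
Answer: Rational(168, 365) ≈ 0.46027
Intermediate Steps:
X = -260 (X = Mul(-1, Add(256, 4)) = Mul(-1, 260) = -260)
Function('K')(S) = Add(25, Mul(5, S)) (Function('K')(S) = Mul(Add(5, S), 5) = Add(25, Mul(5, S)))
Mul(Add(-402, Add(-70, Mul(-1, 32))), Pow(Add(Function('K')(X), 180), -1)) = Mul(Add(-402, Add(-70, Mul(-1, 32))), Pow(Add(Add(25, Mul(5, -260)), 180), -1)) = Mul(Add(-402, Add(-70, -32)), Pow(Add(Add(25, -1300), 180), -1)) = Mul(Add(-402, -102), Pow(Add(-1275, 180), -1)) = Mul(-504, Pow(-1095, -1)) = Mul(-504, Rational(-1, 1095)) = Rational(168, 365)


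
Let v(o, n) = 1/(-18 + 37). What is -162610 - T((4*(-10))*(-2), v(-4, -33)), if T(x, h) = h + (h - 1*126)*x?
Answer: -2898151/19 ≈ -1.5253e+5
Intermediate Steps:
v(o, n) = 1/19
T(x, h) = h + x*(-126 + h) (T(x, h) = h + (h - 126)*x = h + (-126 + h)*x = h + x*(-126 + h))
-162610 - T((4*(-10))*(-2), v(-4, -33)) = -162610 - (1/19 - 126*4*(-10)*(-2) + ((4*(-10))*(-2))/19) = -162610 - (1/19 - (-5040)*(-2) + (-40*(-2))/19) = -162610 - (1/19 - 126*80 + (1/19)*80) = -162610 - (1/19 - 10080 + 80/19) = -162610 - 1*(-191439/19) = -162610 + 191439/19 = -2898151/19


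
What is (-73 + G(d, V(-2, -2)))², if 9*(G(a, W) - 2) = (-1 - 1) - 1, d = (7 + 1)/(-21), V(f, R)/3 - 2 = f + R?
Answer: 45796/9 ≈ 5088.4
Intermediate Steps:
V(f, R) = 6 + 3*R + 3*f (V(f, R) = 6 + 3*(f + R) = 6 + 3*(R + f) = 6 + (3*R + 3*f) = 6 + 3*R + 3*f)
d = -8/21 (d = 8*(-1/21) = -8/21 ≈ -0.38095)
G(a, W) = 5/3 (G(a, W) = 2 + ((-1 - 1) - 1)/9 = 2 + (-2 - 1)/9 = 2 + (⅑)*(-3) = 2 - ⅓ = 5/3)
(-73 + G(d, V(-2, -2)))² = (-73 + 5/3)² = (-214/3)² = 45796/9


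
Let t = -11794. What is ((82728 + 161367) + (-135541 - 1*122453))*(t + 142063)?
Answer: -1810608831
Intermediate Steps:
((82728 + 161367) + (-135541 - 1*122453))*(t + 142063) = ((82728 + 161367) + (-135541 - 1*122453))*(-11794 + 142063) = (244095 + (-135541 - 122453))*130269 = (244095 - 257994)*130269 = -13899*130269 = -1810608831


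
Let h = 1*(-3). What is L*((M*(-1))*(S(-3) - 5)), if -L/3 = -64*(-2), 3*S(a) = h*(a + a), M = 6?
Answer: 2304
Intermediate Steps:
h = -3
S(a) = -2*a (S(a) = (-3*(a + a))/3 = (-6*a)/3 = -2*a)
L = -384 (L = -(-192)*(-2) = -3*128 = -384)
L*((M*(-1))*(S(-3) - 5)) = -384*6*(-1)*(-2*(-3) - 5) = -(-2304)*(6 - 5) = -(-2304) = -384*(-6) = 2304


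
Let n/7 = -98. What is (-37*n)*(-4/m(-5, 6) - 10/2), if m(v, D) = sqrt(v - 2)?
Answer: -126910 + 14504*I*sqrt(7) ≈ -1.2691e+5 + 38374.0*I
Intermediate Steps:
m(v, D) = sqrt(-2 + v)
n = -686 (n = 7*(-98) = -686)
(-37*n)*(-4/m(-5, 6) - 10/2) = (-37*(-686))*(-4/sqrt(-2 - 5) - 10/2) = 25382*(-4*(-I*sqrt(7)/7) - 10*1/2) = 25382*(-4*(-I*sqrt(7)/7) - 5) = 25382*(-(-4)*I*sqrt(7)/7 - 5) = 25382*(4*I*sqrt(7)/7 - 5) = 25382*(-5 + 4*I*sqrt(7)/7) = -126910 + 14504*I*sqrt(7)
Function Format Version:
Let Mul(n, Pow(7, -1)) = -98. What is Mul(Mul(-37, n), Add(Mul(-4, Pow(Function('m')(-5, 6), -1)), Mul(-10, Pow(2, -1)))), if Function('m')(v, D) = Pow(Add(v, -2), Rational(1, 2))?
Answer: Add(-126910, Mul(14504, I, Pow(7, Rational(1, 2)))) ≈ Add(-1.2691e+5, Mul(38374., I))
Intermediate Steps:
Function('m')(v, D) = Pow(Add(-2, v), Rational(1, 2))
n = -686 (n = Mul(7, -98) = -686)
Mul(Mul(-37, n), Add(Mul(-4, Pow(Function('m')(-5, 6), -1)), Mul(-10, Pow(2, -1)))) = Mul(Mul(-37, -686), Add(Mul(-4, Pow(Pow(Add(-2, -5), Rational(1, 2)), -1)), Mul(-10, Pow(2, -1)))) = Mul(25382, Add(Mul(-4, Pow(Pow(-7, Rational(1, 2)), -1)), Mul(-10, Rational(1, 2)))) = Mul(25382, Add(Mul(-4, Pow(Mul(I, Pow(7, Rational(1, 2))), -1)), -5)) = Mul(25382, Add(Mul(-4, Mul(Rational(-1, 7), I, Pow(7, Rational(1, 2)))), -5)) = Mul(25382, Add(Mul(Rational(4, 7), I, Pow(7, Rational(1, 2))), -5)) = Mul(25382, Add(-5, Mul(Rational(4, 7), I, Pow(7, Rational(1, 2))))) = Add(-126910, Mul(14504, I, Pow(7, Rational(1, 2))))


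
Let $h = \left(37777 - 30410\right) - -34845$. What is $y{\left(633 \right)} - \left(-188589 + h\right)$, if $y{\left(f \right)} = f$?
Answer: $147010$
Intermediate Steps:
$h = 42212$ ($h = 7367 + 34845 = 42212$)
$y{\left(633 \right)} - \left(-188589 + h\right) = 633 + \left(188589 - 42212\right) = 633 + 146377 = 147010$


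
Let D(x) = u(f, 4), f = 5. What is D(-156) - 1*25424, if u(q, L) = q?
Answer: -25419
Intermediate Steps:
D(x) = 5
D(-156) - 1*25424 = 5 - 1*25424 = 5 - 25424 = -25419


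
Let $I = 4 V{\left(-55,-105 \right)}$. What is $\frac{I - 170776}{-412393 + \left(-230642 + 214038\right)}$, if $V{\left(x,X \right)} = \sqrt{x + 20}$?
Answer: $\frac{170776}{428997} - \frac{4 i \sqrt{35}}{428997} \approx 0.39808 - 5.5162 \cdot 10^{-5} i$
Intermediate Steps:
$V{\left(x,X \right)} = \sqrt{20 + x}$
$I = 4 i \sqrt{35}$ ($I = 4 \sqrt{20 - 55} = 4 \sqrt{-35} = 4 i \sqrt{35} \approx 23.664 i$)
$\frac{I - 170776}{-412393 + \left(-230642 + 214038\right)} = \frac{4 i \sqrt{35} - 170776}{-412393 + \left(-230642 + 214038\right)} = \frac{-170776 + 4 i \sqrt{35}}{-412393 - 16604} = \frac{-170776 + 4 i \sqrt{35}}{-428997} = \left(-170776 + 4 i \sqrt{35}\right) \left(- \frac{1}{428997}\right) = \frac{170776}{428997} - \frac{4 i \sqrt{35}}{428997}$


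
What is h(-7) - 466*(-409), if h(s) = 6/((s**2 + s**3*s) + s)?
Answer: 465621148/2443 ≈ 1.9059e+5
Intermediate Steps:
h(s) = 6/(s + s**2 + s**4) (h(s) = 6/((s**2 + s**4) + s) = 6/(s + s**2 + s**4))
h(-7) - 466*(-409) = 6/(-7*(1 - 7 + (-7)**3)) - 466*(-409) = 6*(-1/7)/(1 - 7 - 343) + 190594 = 6*(-1/7)/(-349) + 190594 = 6*(-1/7)*(-1/349) + 190594 = 6/2443 + 190594 = 465621148/2443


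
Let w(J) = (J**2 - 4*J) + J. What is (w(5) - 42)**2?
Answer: 1024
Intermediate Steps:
w(J) = J**2 - 3*J
(w(5) - 42)**2 = (5*(-3 + 5) - 42)**2 = (5*2 - 42)**2 = (10 - 42)**2 = (-32)**2 = 1024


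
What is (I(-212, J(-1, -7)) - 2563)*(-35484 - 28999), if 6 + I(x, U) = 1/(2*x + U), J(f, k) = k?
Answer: 71398156920/431 ≈ 1.6566e+8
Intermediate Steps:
I(x, U) = -6 + 1/(U + 2*x) (I(x, U) = -6 + 1/(2*x + U) = -6 + 1/(U + 2*x))
(I(-212, J(-1, -7)) - 2563)*(-35484 - 28999) = ((1 - 12*(-212) - 6*(-7))/(-7 + 2*(-212)) - 2563)*(-35484 - 28999) = ((1 + 2544 + 42)/(-7 - 424) - 2563)*(-64483) = (2587/(-431) - 2563)*(-64483) = (-1/431*2587 - 2563)*(-64483) = (-2587/431 - 2563)*(-64483) = -1107240/431*(-64483) = 71398156920/431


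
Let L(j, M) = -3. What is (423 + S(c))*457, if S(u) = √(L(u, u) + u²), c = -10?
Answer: 193311 + 457*√97 ≈ 1.9781e+5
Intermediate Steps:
S(u) = √(-3 + u²)
(423 + S(c))*457 = (423 + √(-3 + (-10)²))*457 = (423 + √(-3 + 100))*457 = (423 + √97)*457 = 193311 + 457*√97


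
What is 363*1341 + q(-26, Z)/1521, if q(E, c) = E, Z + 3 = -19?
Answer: 56953609/117 ≈ 4.8678e+5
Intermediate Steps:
Z = -22 (Z = -3 - 19 = -22)
363*1341 + q(-26, Z)/1521 = 363*1341 - 26/1521 = 486783 - 26*1/1521 = 486783 - 2/117 = 56953609/117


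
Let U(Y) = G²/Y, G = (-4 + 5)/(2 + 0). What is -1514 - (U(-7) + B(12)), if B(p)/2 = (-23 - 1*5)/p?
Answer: -126781/84 ≈ -1509.3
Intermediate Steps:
G = ½ (G = 1/2 = 1*(½) = ½ ≈ 0.50000)
U(Y) = 1/(4*Y) (U(Y) = (½)²/Y = 1/(4*Y))
B(p) = -56/p (B(p) = 2*((-23 - 1*5)/p) = 2*((-23 - 5)/p) = 2*(-28/p) = -56/p)
-1514 - (U(-7) + B(12)) = -1514 - ((¼)/(-7) - 56/12) = -1514 - ((¼)*(-⅐) - 56*1/12) = -1514 - (-1/28 - 14/3) = -1514 - 1*(-395/84) = -1514 + 395/84 = -126781/84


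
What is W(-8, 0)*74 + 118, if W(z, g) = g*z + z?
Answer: -474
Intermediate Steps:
W(z, g) = z + g*z
W(-8, 0)*74 + 118 = -8*(1 + 0)*74 + 118 = -8*1*74 + 118 = -8*74 + 118 = -592 + 118 = -474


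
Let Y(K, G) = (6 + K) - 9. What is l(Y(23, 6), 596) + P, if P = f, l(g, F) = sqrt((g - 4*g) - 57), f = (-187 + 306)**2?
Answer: 14161 + 3*I*sqrt(13) ≈ 14161.0 + 10.817*I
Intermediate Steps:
Y(K, G) = -3 + K
f = 14161 (f = 119**2 = 14161)
l(g, F) = sqrt(-57 - 3*g) (l(g, F) = sqrt(-3*g - 57) = sqrt(-57 - 3*g))
P = 14161
l(Y(23, 6), 596) + P = sqrt(-57 - 3*(-3 + 23)) + 14161 = sqrt(-57 - 3*20) + 14161 = sqrt(-57 - 60) + 14161 = sqrt(-117) + 14161 = 3*I*sqrt(13) + 14161 = 14161 + 3*I*sqrt(13)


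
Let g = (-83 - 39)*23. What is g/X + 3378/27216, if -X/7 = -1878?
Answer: -126829/1419768 ≈ -0.089331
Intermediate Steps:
X = 13146 (X = -7*(-1878) = 13146)
g = -2806 (g = -122*23 = -2806)
g/X + 3378/27216 = -2806/13146 + 3378/27216 = -2806*1/13146 + 3378*(1/27216) = -1403/6573 + 563/4536 = -126829/1419768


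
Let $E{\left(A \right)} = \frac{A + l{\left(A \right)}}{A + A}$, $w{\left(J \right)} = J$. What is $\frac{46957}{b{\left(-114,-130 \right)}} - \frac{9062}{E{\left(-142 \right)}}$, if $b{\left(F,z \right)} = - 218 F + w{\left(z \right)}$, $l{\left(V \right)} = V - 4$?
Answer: $- \frac{3975700835}{444996} \approx -8934.2$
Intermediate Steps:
$l{\left(V \right)} = -4 + V$ ($l{\left(V \right)} = V - 4 = -4 + V$)
$E{\left(A \right)} = \frac{-4 + 2 A}{2 A}$ ($E{\left(A \right)} = \frac{A + \left(-4 + A\right)}{A + A} = \frac{-4 + 2 A}{2 A}$)
$b{\left(F,z \right)} = z - 218 F$ ($b{\left(F,z \right)} = - 218 F + z = z - 218 F$)
$\frac{46957}{b{\left(-114,-130 \right)}} - \frac{9062}{E{\left(-142 \right)}} = \frac{46957}{-130 - -24852} - \frac{9062}{\frac{1}{-142} \left(-2 - 142\right)} = \frac{46957}{-130 + 24852} - \frac{9062}{\left(- \frac{1}{142}\right) \left(-144\right)} = \frac{46957}{24722} - \frac{9062}{\frac{72}{71}} = 46957 \cdot \frac{1}{24722} - \frac{321701}{36} = \frac{46957}{24722} - \frac{321701}{36} = - \frac{3975700835}{444996}$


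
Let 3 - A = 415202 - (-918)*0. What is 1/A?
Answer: -1/415199 ≈ -2.4085e-6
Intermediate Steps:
A = -415199 (A = 3 - (415202 - (-918)*0) = 3 - (415202 - 1*0) = 3 - (415202 + 0) = 3 - 1*415202 = 3 - 415202 = -415199)
1/A = 1/(-415199) = -1/415199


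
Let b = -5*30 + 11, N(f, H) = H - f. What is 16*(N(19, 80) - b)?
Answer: 3200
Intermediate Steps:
b = -139 (b = -150 + 11 = -139)
16*(N(19, 80) - b) = 16*((80 - 1*19) - 1*(-139)) = 16*((80 - 19) + 139) = 16*(61 + 139) = 16*200 = 3200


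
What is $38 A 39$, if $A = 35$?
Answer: $51870$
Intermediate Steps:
$38 A 39 = 38 \cdot 35 \cdot 39 = 1330 \cdot 39 = 51870$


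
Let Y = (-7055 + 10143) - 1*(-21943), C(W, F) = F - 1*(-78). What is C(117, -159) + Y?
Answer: 24950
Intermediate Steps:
C(W, F) = 78 + F (C(W, F) = F + 78 = 78 + F)
Y = 25031 (Y = 3088 + 21943 = 25031)
C(117, -159) + Y = (78 - 159) + 25031 = -81 + 25031 = 24950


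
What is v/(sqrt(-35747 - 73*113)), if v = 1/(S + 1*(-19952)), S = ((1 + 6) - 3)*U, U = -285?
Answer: I*sqrt(10999)/463981816 ≈ 2.2603e-7*I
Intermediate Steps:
S = -1140 (S = ((1 + 6) - 3)*(-285) = (7 - 3)*(-285) = 4*(-285) = -1140)
v = -1/21092 (v = 1/(-1140 + 1*(-19952)) = 1/(-1140 - 19952) = 1/(-21092) = -1/21092 ≈ -4.7411e-5)
v/(sqrt(-35747 - 73*113)) = -1/(21092*sqrt(-35747 - 73*113)) = -1/(21092*sqrt(-35747 - 8249)) = -(-I*sqrt(10999)/21998)/21092 = -(-1)*I*sqrt(10999)/463981816 = I*sqrt(10999)/463981816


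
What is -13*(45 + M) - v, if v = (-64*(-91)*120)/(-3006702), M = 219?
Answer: -1719717064/501117 ≈ -3431.8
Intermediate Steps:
v = -116480/501117 (v = (5824*120)*(-1/3006702) = 698880*(-1/3006702) = -116480/501117 ≈ -0.23244)
-13*(45 + M) - v = -13*(45 + 219) - 1*(-116480/501117) = -13*264 + 116480/501117 = -3432 + 116480/501117 = -1719717064/501117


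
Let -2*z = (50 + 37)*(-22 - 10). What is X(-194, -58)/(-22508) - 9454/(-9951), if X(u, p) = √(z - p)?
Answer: 9454/9951 - 5*√58/22508 ≈ 0.94836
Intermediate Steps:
z = 1392 (z = -(50 + 37)*(-22 - 10)/2 = -87*(-32)/2 = -½*(-2784) = 1392)
X(u, p) = √(1392 - p)
X(-194, -58)/(-22508) - 9454/(-9951) = √(1392 - 1*(-58))/(-22508) - 9454/(-9951) = √(1392 + 58)*(-1/22508) - 9454*(-1/9951) = √1450*(-1/22508) + 9454/9951 = (5*√58)*(-1/22508) + 9454/9951 = -5*√58/22508 + 9454/9951 = 9454/9951 - 5*√58/22508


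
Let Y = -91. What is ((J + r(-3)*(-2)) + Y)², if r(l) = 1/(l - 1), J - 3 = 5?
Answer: 27225/4 ≈ 6806.3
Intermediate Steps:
J = 8 (J = 3 + 5 = 8)
r(l) = 1/(-1 + l)
((J + r(-3)*(-2)) + Y)² = ((8 - 2/(-1 - 3)) - 91)² = ((8 - 2/(-4)) - 91)² = ((8 - ¼*(-2)) - 91)² = ((8 + ½) - 91)² = (17/2 - 91)² = (-165/2)² = 27225/4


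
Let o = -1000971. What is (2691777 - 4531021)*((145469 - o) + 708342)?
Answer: -3411396664808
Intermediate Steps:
(2691777 - 4531021)*((145469 - o) + 708342) = (2691777 - 4531021)*((145469 - 1*(-1000971)) + 708342) = -1839244*((145469 + 1000971) + 708342) = -1839244*(1146440 + 708342) = -1839244*1854782 = -3411396664808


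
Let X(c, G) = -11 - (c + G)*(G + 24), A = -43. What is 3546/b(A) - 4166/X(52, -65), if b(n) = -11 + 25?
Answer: 496837/1904 ≈ 260.94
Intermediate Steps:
b(n) = 14
X(c, G) = -11 - (24 + G)*(G + c) (X(c, G) = -11 - (G + c)*(24 + G) = -11 - (24 + G)*(G + c))
3546/b(A) - 4166/X(52, -65) = 3546/14 - 4166/(-11 - 1*(-65)² - 24*(-65) - 24*52 - 1*(-65)*52) = 3546*(1/14) - 4166/(-11 - 1*4225 + 1560 - 1248 + 3380) = 1773/7 - 4166/(-11 - 4225 + 1560 - 1248 + 3380) = 1773/7 - 4166/(-544) = 1773/7 - 4166*(-1/544) = 1773/7 + 2083/272 = 496837/1904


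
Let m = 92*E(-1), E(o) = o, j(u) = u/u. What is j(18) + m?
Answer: -91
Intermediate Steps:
j(u) = 1
m = -92 (m = 92*(-1) = -92)
j(18) + m = 1 - 92 = -91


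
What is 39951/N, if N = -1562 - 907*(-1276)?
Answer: 39951/1155770 ≈ 0.034567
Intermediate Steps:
N = 1155770 (N = -1562 + 1157332 = 1155770)
39951/N = 39951/1155770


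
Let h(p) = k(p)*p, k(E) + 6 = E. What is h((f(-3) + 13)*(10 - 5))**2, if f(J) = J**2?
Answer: 130873600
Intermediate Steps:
k(E) = -6 + E
h(p) = p*(-6 + p) (h(p) = (-6 + p)*p = p*(-6 + p))
h((f(-3) + 13)*(10 - 5))**2 = ((((-3)**2 + 13)*(10 - 5))*(-6 + ((-3)**2 + 13)*(10 - 5)))**2 = (((9 + 13)*5)*(-6 + (9 + 13)*5))**2 = ((22*5)*(-6 + 22*5))**2 = (110*(-6 + 110))**2 = (110*104)**2 = 11440**2 = 130873600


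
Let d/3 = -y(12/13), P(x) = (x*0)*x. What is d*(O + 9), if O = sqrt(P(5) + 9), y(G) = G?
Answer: -432/13 ≈ -33.231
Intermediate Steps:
P(x) = 0 (P(x) = 0*x = 0)
d = -36/13 (d = 3*(-12/13) = -36/13 ≈ -2.7692)
O = 3 (O = sqrt(0 + 9) = sqrt(9) = 3)
d*(O + 9) = -36*(3 + 9)/13 = -36/13*12 = -432/13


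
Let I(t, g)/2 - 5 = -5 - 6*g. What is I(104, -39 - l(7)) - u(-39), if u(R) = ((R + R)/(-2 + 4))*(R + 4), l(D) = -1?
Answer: -909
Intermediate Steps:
I(t, g) = -12*g (I(t, g) = 10 + 2*(-5 - 6*g) = 10 + (-10 - 12*g) = -12*g)
u(R) = R*(4 + R) (u(R) = ((2*R)/2)*(4 + R) = ((2*R)*(1/2))*(4 + R) = R*(4 + R))
I(104, -39 - l(7)) - u(-39) = -12*(-39 - 1*(-1)) - (-39)*(4 - 39) = -12*(-39 + 1) - (-39)*(-35) = -12*(-38) - 1*1365 = 456 - 1365 = -909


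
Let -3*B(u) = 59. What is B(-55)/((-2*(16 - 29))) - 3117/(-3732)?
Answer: 3823/48516 ≈ 0.078799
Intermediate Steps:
B(u) = -59/3 (B(u) = -⅓*59 = -59/3)
B(-55)/((-2*(16 - 29))) - 3117/(-3732) = -59*(-1/(2*(16 - 29)))/3 - 3117/(-3732) = -59/(3*((-2*(-13)))) - 3117*(-1/3732) = -59/3/26 + 1039/1244 = -59/3*1/26 + 1039/1244 = -59/78 + 1039/1244 = 3823/48516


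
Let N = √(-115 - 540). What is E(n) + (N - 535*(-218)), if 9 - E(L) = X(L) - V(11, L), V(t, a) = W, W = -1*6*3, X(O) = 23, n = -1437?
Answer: 116598 + I*√655 ≈ 1.166e+5 + 25.593*I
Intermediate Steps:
W = -18 (W = -6*3 = -18)
V(t, a) = -18
N = I*√655 (N = √(-655) = I*√655 ≈ 25.593*I)
E(L) = -32 (E(L) = 9 - (23 - 1*(-18)) = 9 - (23 + 18) = 9 - 1*41 = 9 - 41 = -32)
E(n) + (N - 535*(-218)) = -32 + (I*√655 - 535*(-218)) = -32 + (I*√655 + 116630) = -32 + (116630 + I*√655) = 116598 + I*√655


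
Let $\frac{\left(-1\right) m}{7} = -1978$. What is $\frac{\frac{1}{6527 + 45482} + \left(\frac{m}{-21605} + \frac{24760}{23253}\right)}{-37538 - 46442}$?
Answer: $- \frac{11077314813923}{2194257725268948300} \approx -5.0483 \cdot 10^{-6}$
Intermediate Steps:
$m = 13846$ ($m = \left(-7\right) \left(-1978\right) = 13846$)
$\frac{\frac{1}{6527 + 45482} + \left(\frac{m}{-21605} + \frac{24760}{23253}\right)}{-37538 - 46442} = \frac{\frac{1}{6527 + 45482} + \left(\frac{13846}{-21605} + \frac{24760}{23253}\right)}{-37538 - 46442} = \frac{\frac{1}{52009} + \left(13846 \left(- \frac{1}{21605}\right) + 24760 \cdot \frac{1}{23253}\right)}{-83980} = \left(\frac{1}{52009} + \left(- \frac{13846}{21605} + \frac{24760}{23253}\right)\right) \left(- \frac{1}{83980}\right) = \left(\frac{1}{52009} + \frac{212978762}{502381065}\right) \left(- \frac{1}{83980}\right) = \frac{11077314813923}{26128336809585} \left(- \frac{1}{83980}\right) = - \frac{11077314813923}{2194257725268948300}$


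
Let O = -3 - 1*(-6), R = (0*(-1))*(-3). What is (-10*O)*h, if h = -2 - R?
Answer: 60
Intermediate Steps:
R = 0 (R = 0*(-3) = 0)
h = -2 (h = -2 - 1*0 = -2 + 0 = -2)
O = 3 (O = -3 + 6 = 3)
(-10*O)*h = -10*3*(-2) = -30*(-2) = 60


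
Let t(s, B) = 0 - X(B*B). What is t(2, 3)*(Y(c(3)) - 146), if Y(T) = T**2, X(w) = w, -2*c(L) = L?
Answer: 5175/4 ≈ 1293.8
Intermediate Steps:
c(L) = -L/2
t(s, B) = -B**2 (t(s, B) = 0 - B*B = 0 - B**2 = -B**2)
t(2, 3)*(Y(c(3)) - 146) = (-1*3**2)*((-1/2*3)**2 - 146) = (-1*9)*((-3/2)**2 - 146) = -9*(9/4 - 146) = -9*(-575/4) = 5175/4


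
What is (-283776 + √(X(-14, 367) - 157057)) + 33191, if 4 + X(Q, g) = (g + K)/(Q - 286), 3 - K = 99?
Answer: -250585 + I*√141355713/30 ≈ -2.5059e+5 + 396.31*I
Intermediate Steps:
K = -96 (K = 3 - 1*99 = 3 - 99 = -96)
X(Q, g) = -4 + (-96 + g)/(-286 + Q) (X(Q, g) = -4 + (g - 96)/(Q - 286) = -4 + (-96 + g)/(-286 + Q))
(-283776 + √(X(-14, 367) - 157057)) + 33191 = (-283776 + √((1048 + 367 - 4*(-14))/(-286 - 14) - 157057)) + 33191 = (-283776 + √((1048 + 367 + 56)/(-300) - 157057)) + 33191 = (-283776 + √(-1/300*1471 - 157057)) + 33191 = (-283776 + √(-1471/300 - 157057)) + 33191 = (-283776 + √(-47118571/300)) + 33191 = (-283776 + I*√141355713/30) + 33191 = -250585 + I*√141355713/30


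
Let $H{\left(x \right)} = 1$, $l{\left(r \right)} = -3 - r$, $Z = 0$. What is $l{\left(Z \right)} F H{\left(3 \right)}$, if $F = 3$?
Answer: $-9$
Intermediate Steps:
$l{\left(Z \right)} F H{\left(3 \right)} = \left(-3 - 0\right) 3 \cdot 1 = \left(-3 + 0\right) 3 \cdot 1 = \left(-3\right) 3 \cdot 1 = \left(-9\right) 1 = -9$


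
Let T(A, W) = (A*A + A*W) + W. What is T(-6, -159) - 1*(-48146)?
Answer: 48977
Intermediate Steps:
T(A, W) = W + A² + A*W (T(A, W) = (A² + A*W) + W = W + A² + A*W)
T(-6, -159) - 1*(-48146) = (-159 + (-6)² - 6*(-159)) - 1*(-48146) = (-159 + 36 + 954) + 48146 = 831 + 48146 = 48977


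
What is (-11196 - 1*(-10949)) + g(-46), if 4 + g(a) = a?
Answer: -297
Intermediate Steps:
g(a) = -4 + a
(-11196 - 1*(-10949)) + g(-46) = (-11196 - 1*(-10949)) + (-4 - 46) = (-11196 + 10949) - 50 = -247 - 50 = -297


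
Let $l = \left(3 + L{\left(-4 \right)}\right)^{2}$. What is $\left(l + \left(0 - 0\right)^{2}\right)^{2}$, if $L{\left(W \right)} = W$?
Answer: $1$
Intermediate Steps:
$l = 1$ ($l = \left(3 - 4\right)^{2} = \left(-1\right)^{2} = 1$)
$\left(l + \left(0 - 0\right)^{2}\right)^{2} = \left(1 + \left(0 - 0\right)^{2}\right)^{2} = \left(1 + \left(0 + 0\right)^{2}\right)^{2} = \left(1 + 0^{2}\right)^{2} = \left(1 + 0\right)^{2} = 1^{2} = 1$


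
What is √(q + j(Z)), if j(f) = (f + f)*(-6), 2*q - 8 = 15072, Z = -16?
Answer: 2*√1933 ≈ 87.932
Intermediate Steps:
q = 7540 (q = 4 + (½)*15072 = 4 + 7536 = 7540)
j(f) = -12*f (j(f) = (2*f)*(-6) = -12*f)
√(q + j(Z)) = √(7540 - 12*(-16)) = √(7540 + 192) = √7732 = 2*√1933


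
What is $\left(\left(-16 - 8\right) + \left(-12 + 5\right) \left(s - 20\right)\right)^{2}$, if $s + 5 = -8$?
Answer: $42849$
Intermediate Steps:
$s = -13$ ($s = -5 - 8 = -13$)
$\left(\left(-16 - 8\right) + \left(-12 + 5\right) \left(s - 20\right)\right)^{2} = \left(\left(-16 - 8\right) + \left(-12 + 5\right) \left(-13 - 20\right)\right)^{2} = \left(-24 - -231\right)^{2} = \left(-24 + 231\right)^{2} = 207^{2} = 42849$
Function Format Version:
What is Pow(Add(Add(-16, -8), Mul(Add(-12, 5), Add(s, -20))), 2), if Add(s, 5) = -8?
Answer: 42849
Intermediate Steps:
s = -13 (s = Add(-5, -8) = -13)
Pow(Add(Add(-16, -8), Mul(Add(-12, 5), Add(s, -20))), 2) = Pow(Add(Add(-16, -8), Mul(Add(-12, 5), Add(-13, -20))), 2) = Pow(Add(-24, Mul(-7, -33)), 2) = Pow(Add(-24, 231), 2) = Pow(207, 2) = 42849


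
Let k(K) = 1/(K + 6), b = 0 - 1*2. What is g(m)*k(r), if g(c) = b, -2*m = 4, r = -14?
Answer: 1/4 ≈ 0.25000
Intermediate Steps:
b = -2 (b = 0 - 2 = -2)
m = -2 (m = -1/2*4 = -2)
g(c) = -2
k(K) = 1/(6 + K)
g(m)*k(r) = -2/(6 - 14) = -2/(-8) = -2*(-1/8) = 1/4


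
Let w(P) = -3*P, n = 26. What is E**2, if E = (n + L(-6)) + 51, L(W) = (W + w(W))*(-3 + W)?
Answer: 961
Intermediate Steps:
L(W) = -2*W*(-3 + W) (L(W) = (W - 3*W)*(-3 + W) = (-2*W)*(-3 + W) = -2*W*(-3 + W))
E = -31 (E = (26 + 2*(-6)*(3 - 1*(-6))) + 51 = (26 + 2*(-6)*(3 + 6)) + 51 = (26 + 2*(-6)*9) + 51 = (26 - 108) + 51 = -82 + 51 = -31)
E**2 = (-31)**2 = 961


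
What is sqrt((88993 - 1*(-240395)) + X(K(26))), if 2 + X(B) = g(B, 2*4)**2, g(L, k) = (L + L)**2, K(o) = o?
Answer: sqrt(7641002) ≈ 2764.2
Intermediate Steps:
g(L, k) = 4*L**2 (g(L, k) = (2*L)**2 = 4*L**2)
X(B) = -2 + 16*B**4 (X(B) = -2 + (4*B**2)**2 = -2 + 16*B**4)
sqrt((88993 - 1*(-240395)) + X(K(26))) = sqrt((88993 - 1*(-240395)) + (-2 + 16*26**4)) = sqrt((88993 + 240395) + (-2 + 16*456976)) = sqrt(329388 + (-2 + 7311616)) = sqrt(329388 + 7311614) = sqrt(7641002)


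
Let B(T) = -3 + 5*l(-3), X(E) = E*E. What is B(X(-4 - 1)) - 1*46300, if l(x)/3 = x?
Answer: -46348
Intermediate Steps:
X(E) = E²
l(x) = 3*x
B(T) = -48 (B(T) = -3 + 5*(3*(-3)) = -3 + 5*(-9) = -3 - 45 = -48)
B(X(-4 - 1)) - 1*46300 = -48 - 1*46300 = -48 - 46300 = -46348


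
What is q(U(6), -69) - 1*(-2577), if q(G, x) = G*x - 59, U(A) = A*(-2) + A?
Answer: 2932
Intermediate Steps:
U(A) = -A (U(A) = -2*A + A = -A)
q(G, x) = -59 + G*x
q(U(6), -69) - 1*(-2577) = (-59 - 1*6*(-69)) - 1*(-2577) = (-59 - 6*(-69)) + 2577 = (-59 + 414) + 2577 = 355 + 2577 = 2932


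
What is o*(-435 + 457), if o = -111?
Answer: -2442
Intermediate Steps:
o*(-435 + 457) = -111*(-435 + 457) = -111*22 = -2442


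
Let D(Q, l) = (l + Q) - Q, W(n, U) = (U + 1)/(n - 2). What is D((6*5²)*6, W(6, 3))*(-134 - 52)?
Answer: -186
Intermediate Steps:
W(n, U) = (1 + U)/(-2 + n)
D(Q, l) = l (D(Q, l) = (Q + l) - Q = l)
D((6*5²)*6, W(6, 3))*(-134 - 52) = ((1 + 3)/(-2 + 6))*(-134 - 52) = (4/4)*(-186) = ((¼)*4)*(-186) = 1*(-186) = -186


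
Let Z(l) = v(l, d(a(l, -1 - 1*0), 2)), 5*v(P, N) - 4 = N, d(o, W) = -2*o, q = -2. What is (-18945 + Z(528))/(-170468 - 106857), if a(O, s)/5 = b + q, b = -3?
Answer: 94671/1386625 ≈ 0.068274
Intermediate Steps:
a(O, s) = -25 (a(O, s) = 5*(-3 - 2) = 5*(-5) = -25)
v(P, N) = ⅘ + N/5
Z(l) = 54/5 (Z(l) = ⅘ + (-2*(-25))/5 = ⅘ + (⅕)*50 = ⅘ + 10 = 54/5)
(-18945 + Z(528))/(-170468 - 106857) = (-18945 + 54/5)/(-170468 - 106857) = -94671/5/(-277325) = -94671/5*(-1/277325) = 94671/1386625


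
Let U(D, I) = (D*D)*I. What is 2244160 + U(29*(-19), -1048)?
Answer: -315929688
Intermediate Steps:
U(D, I) = I*D**2 (U(D, I) = D**2*I = I*D**2)
2244160 + U(29*(-19), -1048) = 2244160 - 1048*(29*(-19))**2 = 2244160 - 1048*(-551)**2 = 2244160 - 1048*303601 = 2244160 - 318173848 = -315929688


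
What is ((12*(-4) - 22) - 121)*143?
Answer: -27313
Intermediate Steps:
((12*(-4) - 22) - 121)*143 = ((-48 - 22) - 121)*143 = (-70 - 121)*143 = -191*143 = -27313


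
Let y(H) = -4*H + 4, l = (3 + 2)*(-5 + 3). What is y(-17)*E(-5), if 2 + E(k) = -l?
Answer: 576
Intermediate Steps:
l = -10 (l = 5*(-2) = -10)
y(H) = 4 - 4*H
E(k) = 8 (E(k) = -2 - 1*(-10) = -2 + 10 = 8)
y(-17)*E(-5) = (4 - 4*(-17))*8 = (4 + 68)*8 = 72*8 = 576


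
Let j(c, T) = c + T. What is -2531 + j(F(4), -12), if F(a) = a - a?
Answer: -2543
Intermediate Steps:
F(a) = 0
j(c, T) = T + c
-2531 + j(F(4), -12) = -2531 + (-12 + 0) = -2531 - 12 = -2543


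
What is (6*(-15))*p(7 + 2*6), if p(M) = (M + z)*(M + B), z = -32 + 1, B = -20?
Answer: -1080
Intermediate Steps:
z = -31
p(M) = (-31 + M)*(-20 + M) (p(M) = (M - 31)*(M - 20) = (-31 + M)*(-20 + M))
(6*(-15))*p(7 + 2*6) = (6*(-15))*(620 + (7 + 2*6)**2 - 51*(7 + 2*6)) = -90*(620 + (7 + 12)**2 - 51*(7 + 12)) = -90*(620 + 19**2 - 51*19) = -90*(620 + 361 - 969) = -90*12 = -1080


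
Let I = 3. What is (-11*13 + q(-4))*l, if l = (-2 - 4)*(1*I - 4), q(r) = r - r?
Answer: -858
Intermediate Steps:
q(r) = 0
l = 6 (l = (-2 - 4)*(1*3 - 4) = -6*(3 - 4) = -6*(-1) = 6)
(-11*13 + q(-4))*l = (-11*13 + 0)*6 = (-143 + 0)*6 = -143*6 = -858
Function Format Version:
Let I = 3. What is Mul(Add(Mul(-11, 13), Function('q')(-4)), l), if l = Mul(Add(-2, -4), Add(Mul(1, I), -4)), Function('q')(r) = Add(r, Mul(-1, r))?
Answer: -858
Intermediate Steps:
Function('q')(r) = 0
l = 6 (l = Mul(Add(-2, -4), Add(Mul(1, 3), -4)) = Mul(-6, Add(3, -4)) = Mul(-6, -1) = 6)
Mul(Add(Mul(-11, 13), Function('q')(-4)), l) = Mul(Add(Mul(-11, 13), 0), 6) = Mul(Add(-143, 0), 6) = Mul(-143, 6) = -858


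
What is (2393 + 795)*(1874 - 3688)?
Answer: -5783032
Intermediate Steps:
(2393 + 795)*(1874 - 3688) = 3188*(-1814) = -5783032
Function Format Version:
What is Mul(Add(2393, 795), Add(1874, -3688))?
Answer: -5783032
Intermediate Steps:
Mul(Add(2393, 795), Add(1874, -3688)) = Mul(3188, -1814) = -5783032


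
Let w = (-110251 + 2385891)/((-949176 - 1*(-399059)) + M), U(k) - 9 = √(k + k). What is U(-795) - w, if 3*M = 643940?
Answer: 15884619/1006411 + I*√1590 ≈ 15.783 + 39.875*I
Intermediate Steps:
M = 643940/3 (M = (⅓)*643940 = 643940/3 ≈ 2.1465e+5)
U(k) = 9 + √2*√k (U(k) = 9 + √(k + k) = 9 + √(2*k) = 9 + √2*√k)
w = -6826920/1006411 (w = (-110251 + 2385891)/((-949176 - 1*(-399059)) + 643940/3) = 2275640/((-949176 + 399059) + 643940/3) = 2275640/(-550117 + 643940/3) = 2275640/(-1006411/3) = 2275640*(-3/1006411) = -6826920/1006411 ≈ -6.7834)
U(-795) - w = (9 + √2*√(-795)) - 1*(-6826920/1006411) = (9 + √2*(I*√795)) + 6826920/1006411 = (9 + I*√1590) + 6826920/1006411 = 15884619/1006411 + I*√1590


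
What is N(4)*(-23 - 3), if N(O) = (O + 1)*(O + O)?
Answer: -1040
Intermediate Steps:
N(O) = 2*O*(1 + O) (N(O) = (1 + O)*(2*O) = 2*O*(1 + O))
N(4)*(-23 - 3) = (2*4*(1 + 4))*(-23 - 3) = (2*4*5)*(-26) = 40*(-26) = -1040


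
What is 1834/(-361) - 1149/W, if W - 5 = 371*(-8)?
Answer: -5019353/1069643 ≈ -4.6926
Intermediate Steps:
W = -2963 (W = 5 + 371*(-8) = 5 - 2968 = -2963)
1834/(-361) - 1149/W = 1834/(-361) - 1149/(-2963) = 1834*(-1/361) - 1149*(-1/2963) = -1834/361 + 1149/2963 = -5019353/1069643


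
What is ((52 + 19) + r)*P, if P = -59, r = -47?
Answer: -1416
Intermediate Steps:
((52 + 19) + r)*P = ((52 + 19) - 47)*(-59) = (71 - 47)*(-59) = 24*(-59) = -1416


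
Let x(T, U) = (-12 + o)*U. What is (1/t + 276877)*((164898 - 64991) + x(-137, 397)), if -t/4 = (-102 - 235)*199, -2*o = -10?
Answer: 1803492348259410/67063 ≈ 2.6893e+10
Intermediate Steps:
o = 5 (o = -1/2*(-10) = 5)
t = 268252 (t = -4*(-102 - 235)*199 = -(-1348)*199 = -4*(-67063) = 268252)
x(T, U) = -7*U (x(T, U) = (-12 + 5)*U = -7*U)
(1/t + 276877)*((164898 - 64991) + x(-137, 397)) = (1/268252 + 276877)*((164898 - 64991) - 7*397) = (1/268252 + 276877)*(99907 - 2779) = (74272809005/268252)*97128 = 1803492348259410/67063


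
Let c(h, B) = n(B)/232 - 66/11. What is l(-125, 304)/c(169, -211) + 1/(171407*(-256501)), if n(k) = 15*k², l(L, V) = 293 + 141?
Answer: 4426855344065593/29299998206363661 ≈ 0.15109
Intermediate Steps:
l(L, V) = 434
c(h, B) = -6 + 15*B²/232 (c(h, B) = (15*B²)/232 - 66/11 = (15*B²)*(1/232) - 66*1/11 = 15*B²/232 - 6 = -6 + 15*B²/232)
l(-125, 304)/c(169, -211) + 1/(171407*(-256501)) = 434/(-6 + (15/232)*(-211)²) + 1/(171407*(-256501)) = 434/(-6 + (15/232)*44521) + (1/171407)*(-1/256501) = 434/(-6 + 667815/232) - 1/43966066907 = 434/(666423/232) - 1/43966066907 = 434*(232/666423) - 1/43966066907 = 100688/666423 - 1/43966066907 = 4426855344065593/29299998206363661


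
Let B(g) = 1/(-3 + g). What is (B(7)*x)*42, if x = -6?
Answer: -63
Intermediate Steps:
(B(7)*x)*42 = (-6/(-3 + 7))*42 = (-6/4)*42 = ((¼)*(-6))*42 = -3/2*42 = -63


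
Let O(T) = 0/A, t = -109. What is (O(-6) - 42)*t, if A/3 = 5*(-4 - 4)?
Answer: 4578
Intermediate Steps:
A = -120 (A = 3*(5*(-4 - 4)) = 3*(5*(-8)) = 3*(-40) = -120)
O(T) = 0 (O(T) = 0/(-120) = 0*(-1/120) = 0)
(O(-6) - 42)*t = (0 - 42)*(-109) = -42*(-109) = 4578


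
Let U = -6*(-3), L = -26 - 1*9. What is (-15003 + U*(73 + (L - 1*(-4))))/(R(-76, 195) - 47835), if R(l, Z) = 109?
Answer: 14247/47726 ≈ 0.29852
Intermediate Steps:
L = -35 (L = -26 - 9 = -35)
U = 18
(-15003 + U*(73 + (L - 1*(-4))))/(R(-76, 195) - 47835) = (-15003 + 18*(73 + (-35 - 1*(-4))))/(109 - 47835) = (-15003 + 18*(73 + (-35 + 4)))/(-47726) = (-15003 + 18*(73 - 31))*(-1/47726) = (-15003 + 18*42)*(-1/47726) = (-15003 + 756)*(-1/47726) = -14247*(-1/47726) = 14247/47726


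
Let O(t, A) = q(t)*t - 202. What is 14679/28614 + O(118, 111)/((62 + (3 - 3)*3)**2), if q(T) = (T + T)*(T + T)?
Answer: 7837729860/4583009 ≈ 1710.2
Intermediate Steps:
q(T) = 4*T**2 (q(T) = (2*T)*(2*T) = 4*T**2)
O(t, A) = -202 + 4*t**3 (O(t, A) = (4*t**2)*t - 202 = 4*t**3 - 202 = -202 + 4*t**3)
14679/28614 + O(118, 111)/((62 + (3 - 3)*3)**2) = 14679/28614 + (-202 + 4*118**3)/((62 + (3 - 3)*3)**2) = 14679*(1/28614) + (-202 + 4*1643032)/((62 + 0*3)**2) = 4893/9538 + (-202 + 6572128)/((62 + 0)**2) = 4893/9538 + 6571926/(62**2) = 4893/9538 + 6571926/3844 = 4893/9538 + 6571926*(1/3844) = 4893/9538 + 3285963/1922 = 7837729860/4583009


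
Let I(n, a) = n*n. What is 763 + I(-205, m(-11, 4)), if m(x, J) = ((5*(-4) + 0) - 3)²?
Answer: 42788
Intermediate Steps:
m(x, J) = 529 (m(x, J) = ((-20 + 0) - 3)² = (-20 - 3)² = (-23)² = 529)
I(n, a) = n²
763 + I(-205, m(-11, 4)) = 763 + (-205)² = 763 + 42025 = 42788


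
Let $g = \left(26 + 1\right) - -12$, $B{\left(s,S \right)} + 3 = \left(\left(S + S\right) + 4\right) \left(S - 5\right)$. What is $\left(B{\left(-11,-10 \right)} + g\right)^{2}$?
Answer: $76176$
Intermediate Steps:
$B{\left(s,S \right)} = -3 + \left(-5 + S\right) \left(4 + 2 S\right)$ ($B{\left(s,S \right)} = -3 + \left(\left(S + S\right) + 4\right) \left(S - 5\right) = -3 + \left(2 S + 4\right) \left(-5 + S\right) = -3 + \left(4 + 2 S\right) \left(-5 + S\right) = -3 + \left(-5 + S\right) \left(4 + 2 S\right)$)
$g = 39$ ($g = 27 + 12 = 39$)
$\left(B{\left(-11,-10 \right)} + g\right)^{2} = \left(\left(-23 - -60 + 2 \left(-10\right)^{2}\right) + 39\right)^{2} = \left(\left(-23 + 60 + 2 \cdot 100\right) + 39\right)^{2} = \left(\left(-23 + 60 + 200\right) + 39\right)^{2} = \left(237 + 39\right)^{2} = 276^{2} = 76176$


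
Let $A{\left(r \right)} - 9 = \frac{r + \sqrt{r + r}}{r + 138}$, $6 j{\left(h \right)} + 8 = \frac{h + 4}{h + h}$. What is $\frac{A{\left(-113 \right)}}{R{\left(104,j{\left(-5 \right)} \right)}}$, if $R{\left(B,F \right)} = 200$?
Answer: $\frac{14}{625} + \frac{i \sqrt{226}}{5000} \approx 0.0224 + 0.0030067 i$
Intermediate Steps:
$j{\left(h \right)} = - \frac{4}{3} + \frac{4 + h}{12 h}$ ($j{\left(h \right)} = - \frac{4}{3} + \frac{\left(h + 4\right) \frac{1}{h + h}}{6} = - \frac{4}{3} + \frac{\left(4 + h\right) \frac{1}{2 h}}{6} = - \frac{4}{3} + \frac{\frac{1}{2} \frac{1}{h} \left(4 + h\right)}{6} = - \frac{4}{3} + \frac{4 + h}{12 h}$)
$A{\left(r \right)} = 9 + \frac{r + \sqrt{2} \sqrt{r}}{138 + r}$ ($A{\left(r \right)} = 9 + \frac{r + \sqrt{r + r}}{r + 138} = 9 + \frac{r + \sqrt{2 r}}{138 + r} = 9 + \frac{r + \sqrt{2} \sqrt{r}}{138 + r}$)
$\frac{A{\left(-113 \right)}}{R{\left(104,j{\left(-5 \right)} \right)}} = \frac{\frac{1}{138 - 113} \left(1242 + 10 \left(-113\right) + \sqrt{2} \sqrt{-113}\right)}{200} = \frac{1242 - 1130 + \sqrt{2} i \sqrt{113}}{25} \cdot \frac{1}{200} = \frac{1242 - 1130 + i \sqrt{226}}{25} \cdot \frac{1}{200} = \frac{112 + i \sqrt{226}}{25} \cdot \frac{1}{200} = \left(\frac{112}{25} + \frac{i \sqrt{226}}{25}\right) \frac{1}{200} = \frac{14}{625} + \frac{i \sqrt{226}}{5000}$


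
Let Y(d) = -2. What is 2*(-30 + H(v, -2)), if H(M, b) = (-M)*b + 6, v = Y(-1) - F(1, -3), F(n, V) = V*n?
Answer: -44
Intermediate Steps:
v = 1 (v = -2 - (-3) = -2 - 1*(-3) = -2 + 3 = 1)
H(M, b) = 6 - M*b (H(M, b) = -M*b + 6 = 6 - M*b)
2*(-30 + H(v, -2)) = 2*(-30 + (6 - 1*1*(-2))) = 2*(-30 + (6 + 2)) = 2*(-30 + 8) = 2*(-22) = -44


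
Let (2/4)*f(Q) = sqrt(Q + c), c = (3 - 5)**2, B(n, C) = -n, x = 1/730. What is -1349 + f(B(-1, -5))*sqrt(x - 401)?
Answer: -1349 + I*sqrt(42738434)/73 ≈ -1349.0 + 89.554*I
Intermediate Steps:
x = 1/730 ≈ 0.0013699
c = 4 (c = (-2)**2 = 4)
f(Q) = 2*sqrt(4 + Q) (f(Q) = 2*sqrt(Q + 4) = 2*sqrt(4 + Q))
-1349 + f(B(-1, -5))*sqrt(x - 401) = -1349 + (2*sqrt(4 - 1*(-1)))*sqrt(1/730 - 401) = -1349 + (2*sqrt(4 + 1))*sqrt(-292729/730) = -1349 + (2*sqrt(5))*(I*sqrt(213692170)/730) = -1349 + I*sqrt(42738434)/73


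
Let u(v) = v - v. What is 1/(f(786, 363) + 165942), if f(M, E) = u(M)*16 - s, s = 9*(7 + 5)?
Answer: 1/165834 ≈ 6.0301e-6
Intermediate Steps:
u(v) = 0
s = 108 (s = 9*12 = 108)
f(M, E) = -108 (f(M, E) = 0*16 - 1*108 = 0 - 108 = -108)
1/(f(786, 363) + 165942) = 1/(-108 + 165942) = 1/165834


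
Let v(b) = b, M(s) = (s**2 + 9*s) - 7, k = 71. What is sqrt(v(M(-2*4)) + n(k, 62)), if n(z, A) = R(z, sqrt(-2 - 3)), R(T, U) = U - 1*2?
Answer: sqrt(-17 + I*sqrt(5)) ≈ 0.27058 + 4.132*I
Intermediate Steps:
R(T, U) = -2 + U (R(T, U) = U - 2 = -2 + U)
n(z, A) = -2 + I*sqrt(5) (n(z, A) = -2 + sqrt(-2 - 3) = -2 + sqrt(-5) = -2 + I*sqrt(5))
M(s) = -7 + s**2 + 9*s
sqrt(v(M(-2*4)) + n(k, 62)) = sqrt((-7 + (-2*4)**2 + 9*(-2*4)) + (-2 + I*sqrt(5))) = sqrt((-7 + (-8)**2 + 9*(-8)) + (-2 + I*sqrt(5))) = sqrt((-7 + 64 - 72) + (-2 + I*sqrt(5))) = sqrt(-15 + (-2 + I*sqrt(5))) = sqrt(-17 + I*sqrt(5))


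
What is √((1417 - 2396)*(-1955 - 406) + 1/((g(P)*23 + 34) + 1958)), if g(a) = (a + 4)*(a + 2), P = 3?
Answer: 4*√1130169620398/2797 ≈ 1520.3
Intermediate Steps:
g(a) = (2 + a)*(4 + a) (g(a) = (4 + a)*(2 + a) = (2 + a)*(4 + a))
√((1417 - 2396)*(-1955 - 406) + 1/((g(P)*23 + 34) + 1958)) = √((1417 - 2396)*(-1955 - 406) + 1/(((8 + 3² + 6*3)*23 + 34) + 1958)) = √(-979*(-2361) + 1/(((8 + 9 + 18)*23 + 34) + 1958)) = √(2311419 + 1/((35*23 + 34) + 1958)) = √(2311419 + 1/((805 + 34) + 1958)) = √(2311419 + 1/(839 + 1958)) = √(2311419 + 1/2797) = √(6465038944/2797) = 4*√1130169620398/2797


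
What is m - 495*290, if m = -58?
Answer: -143608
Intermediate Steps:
m - 495*290 = -58 - 495*290 = -58 - 143550 = -143608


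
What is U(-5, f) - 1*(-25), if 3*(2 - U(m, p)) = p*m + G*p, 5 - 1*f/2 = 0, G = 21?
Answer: -79/3 ≈ -26.333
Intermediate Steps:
f = 10 (f = 10 - 2*0 = 10 + 0 = 10)
U(m, p) = 2 - 7*p - m*p/3 (U(m, p) = 2 - (p*m + 21*p)/3 = 2 - (m*p + 21*p)/3 = 2 - (21*p + m*p)/3 = 2 + (-7*p - m*p/3) = 2 - 7*p - m*p/3)
U(-5, f) - 1*(-25) = (2 - 7*10 - ⅓*(-5)*10) - 1*(-25) = (2 - 70 + 50/3) + 25 = -154/3 + 25 = -79/3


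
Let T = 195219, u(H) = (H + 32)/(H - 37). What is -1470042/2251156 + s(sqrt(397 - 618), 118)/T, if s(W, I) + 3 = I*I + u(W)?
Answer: -16936358684717/29114783034615 - 23*I*sqrt(221)/103466070 ≈ -0.58171 - 3.3047e-6*I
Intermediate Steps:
u(H) = (32 + H)/(-37 + H)
s(W, I) = -3 + I**2 + (32 + W)/(-37 + W) (s(W, I) = -3 + (I*I + (32 + W)/(-37 + W)) = -3 + (I**2 + (32 + W)/(-37 + W)) = -3 + I**2 + (32 + W)/(-37 + W))
-1470042/2251156 + s(sqrt(397 - 618), 118)/T = -1470042/2251156 + ((32 + sqrt(397 - 618) + (-37 + sqrt(397 - 618))*(-3 + 118**2))/(-37 + sqrt(397 - 618)))/195219 = -1470042*1/2251156 + ((32 + sqrt(-221) + (-37 + sqrt(-221))*(-3 + 13924))/(-37 + sqrt(-221)))*(1/195219) = -735021/1125578 + ((32 + I*sqrt(221) + (-37 + I*sqrt(221))*13921)/(-37 + I*sqrt(221)))*(1/195219) = -735021/1125578 + ((32 + I*sqrt(221) + (-515077 + 13921*I*sqrt(221)))/(-37 + I*sqrt(221)))*(1/195219) = -735021/1125578 + ((-515045 + 13922*I*sqrt(221))/(-37 + I*sqrt(221)))*(1/195219) = -735021/1125578 + (-515045 + 13922*I*sqrt(221))/(195219*(-37 + I*sqrt(221)))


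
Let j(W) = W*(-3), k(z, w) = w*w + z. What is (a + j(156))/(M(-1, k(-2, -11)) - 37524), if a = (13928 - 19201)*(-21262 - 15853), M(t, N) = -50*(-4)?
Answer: -195706927/37324 ≈ -5243.5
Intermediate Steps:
k(z, w) = z + w² (k(z, w) = w² + z = z + w²)
M(t, N) = 200
a = 195707395 (a = -5273*(-37115) = 195707395)
j(W) = -3*W
(a + j(156))/(M(-1, k(-2, -11)) - 37524) = (195707395 - 3*156)/(200 - 37524) = (195707395 - 468)/(-37324) = 195706927*(-1/37324) = -195706927/37324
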